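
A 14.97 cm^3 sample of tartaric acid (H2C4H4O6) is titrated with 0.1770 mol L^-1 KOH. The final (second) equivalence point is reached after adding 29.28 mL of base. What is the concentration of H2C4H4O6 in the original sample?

0.173 M

n(KOH) = 0.1770 x 0.02928 = 0.005183 mol.
At the final (second) equivalence point, 2 mol OH^- react per mol H2C4H4O6, so n(H2C4H4O6) = 0.005183 / 2 = 0.002591 mol.
[H2C4H4O6] = 0.002591 / 0.01497 L = 0.173 M.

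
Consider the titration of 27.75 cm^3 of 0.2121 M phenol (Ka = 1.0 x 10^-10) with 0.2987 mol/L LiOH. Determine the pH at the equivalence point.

n(C6H5OH) = 0.2121 x 0.02775 = 0.005886 mol; V(LiOH) at equivalence = 0.005886/0.2987 = 0.01970 L.
At equivalence all the acid is converted to C6H5O-; total volume = 0.02775 + 0.01970 = 0.04745 L, so [C6H5O-] = 0.005886/0.04745 = 0.1240 M.
Kb = Kw/Ka = 1.0e-14 / 1.0 x 10^-10 = 0.000100.
[OH^-] = sqrt(Kb x [C6H5O-]) = sqrt(0.000100 x 0.1240) = 0.00352 M.
pOH = 2.45, so pH = 14.00 - 2.45 = 11.55.

11.55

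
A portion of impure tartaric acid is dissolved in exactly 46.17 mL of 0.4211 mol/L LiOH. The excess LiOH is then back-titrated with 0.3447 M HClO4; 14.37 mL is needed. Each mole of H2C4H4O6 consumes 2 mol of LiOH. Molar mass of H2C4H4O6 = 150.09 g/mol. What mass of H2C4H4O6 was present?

1.09 g

Total n(LiOH) added = 0.4211 x 0.04617 = 0.01944 mol.
n(HClO4) used = 0.3447 x 0.01437 = 0.004953 mol, which equals the excess n(LiOH).
So n(LiOH) consumed by the sample = 0.01944 - 0.004953 = 0.01449 mol.
n(H2C4H4O6) = 0.01449 / 2 = 0.007244 mol.
mass = 0.007244 mol x 150.09 g/mol = 1.09 g.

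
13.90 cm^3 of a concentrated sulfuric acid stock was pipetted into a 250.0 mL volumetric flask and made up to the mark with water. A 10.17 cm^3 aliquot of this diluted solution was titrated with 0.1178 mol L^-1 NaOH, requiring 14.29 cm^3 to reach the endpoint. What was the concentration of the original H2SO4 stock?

n(NaOH) = 0.1178 x 0.01429 = 0.001683 mol.
n(H2SO4) in the aliquot = 0.001683 x 1/2 = 0.0008417 mol.
[diluted H2SO4] = 0.0008417 / 0.01017 = 0.08276 M.
Dilution factor = 250.0/13.90 = 17.99, so [stock] = 0.08276 x 17.99 = 1.49 M.

1.49 M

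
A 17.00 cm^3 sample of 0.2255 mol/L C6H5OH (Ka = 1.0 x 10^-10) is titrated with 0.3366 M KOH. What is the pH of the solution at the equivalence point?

11.57

n(C6H5OH) = 0.2255 x 0.01700 = 0.003834 mol; V(KOH) at equivalence = 0.003834/0.3366 = 0.01139 L.
At equivalence all the acid is converted to C6H5O-; total volume = 0.01700 + 0.01139 = 0.02839 L, so [C6H5O-] = 0.003834/0.02839 = 0.1350 M.
Kb = Kw/Ka = 1.0e-14 / 1.0 x 10^-10 = 0.000100.
[OH^-] = sqrt(Kb x [C6H5O-]) = sqrt(0.000100 x 0.1350) = 0.00367 M.
pOH = 2.43, so pH = 14.00 - 2.43 = 11.57.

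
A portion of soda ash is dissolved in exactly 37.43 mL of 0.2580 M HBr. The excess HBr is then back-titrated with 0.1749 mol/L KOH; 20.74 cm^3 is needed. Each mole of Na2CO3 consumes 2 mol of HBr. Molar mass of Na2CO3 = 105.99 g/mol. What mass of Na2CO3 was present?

Total n(HBr) added = 0.2580 x 0.03743 = 0.009657 mol.
n(KOH) used = 0.1749 x 0.02074 = 0.003627 mol, which equals the excess n(HBr).
So n(HBr) consumed by the sample = 0.009657 - 0.003627 = 0.006030 mol.
n(Na2CO3) = 0.006030 / 2 = 0.003015 mol.
mass = 0.003015 mol x 105.99 g/mol = 0.320 g.

0.320 g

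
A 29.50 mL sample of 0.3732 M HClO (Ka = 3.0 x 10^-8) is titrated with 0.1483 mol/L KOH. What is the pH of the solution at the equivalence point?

10.27

n(HClO) = 0.3732 x 0.02950 = 0.01101 mol; V(KOH) at equivalence = 0.01101/0.1483 = 0.07424 L.
At equivalence all the acid is converted to ClO-; total volume = 0.02950 + 0.07424 = 0.1037 L, so [ClO-] = 0.01101/0.1037 = 0.1061 M.
Kb = Kw/Ka = 1.0e-14 / 3.0 x 10^-8 = 3.33e-7.
[OH^-] = sqrt(Kb x [ClO-]) = sqrt(3.33e-7 x 0.1061) = 0.000188 M.
pOH = 3.73, so pH = 14.00 - 3.73 = 10.27.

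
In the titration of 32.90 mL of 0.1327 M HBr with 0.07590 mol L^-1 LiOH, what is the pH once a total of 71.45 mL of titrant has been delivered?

n(acid) = 0.1327 x 0.03290 = 0.004366 mol; n(LiOH) added = 0.07590 x 0.07145 = 0.005423 mol.
Base is in excess by 0.005423 - 0.004366 = 0.001057 mol in a total volume of 0.1043 L.
[OH^-] = 0.001057/0.1043 = 0.01013 M, so pOH = 1.99 and pH = 14.00 - 1.99 = 12.01.

12.01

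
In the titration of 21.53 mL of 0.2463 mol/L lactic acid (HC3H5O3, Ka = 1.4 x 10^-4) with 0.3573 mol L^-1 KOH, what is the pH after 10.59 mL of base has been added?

4.25

Initial n(HC3H5O3) = 0.2463 x 0.02153 = 0.005303 mol.
n(KOH) added = 0.3573 x 0.01059 = 0.003784 mol, converting that many moles of HC3H5O3 to C3H5O3-.
Remaining n(HC3H5O3) = 0.001519 mol; n(C3H5O3-) = 0.003784 mol.
By Henderson-Hasselbalch, pH = pKa + log([A^-]/[HA]) = 3.85 + log(0.003784/0.001519) = 3.85 + (+0.40) = 4.25.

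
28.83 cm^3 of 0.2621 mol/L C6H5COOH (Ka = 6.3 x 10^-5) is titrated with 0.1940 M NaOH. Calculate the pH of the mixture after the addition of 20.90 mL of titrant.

4.26

Initial n(C6H5COOH) = 0.2621 x 0.02883 = 0.007556 mol.
n(NaOH) added = 0.1940 x 0.02090 = 0.004055 mol, converting that many moles of C6H5COOH to C6H5COO-.
Remaining n(C6H5COOH) = 0.003502 mol; n(C6H5COO-) = 0.004055 mol.
By Henderson-Hasselbalch, pH = pKa + log([A^-]/[HA]) = 4.20 + log(0.004055/0.003502) = 4.20 + (+0.06) = 4.26.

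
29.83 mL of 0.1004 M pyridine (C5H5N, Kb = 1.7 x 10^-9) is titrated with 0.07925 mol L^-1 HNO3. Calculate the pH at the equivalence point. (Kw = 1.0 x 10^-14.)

3.29

n(C5H5N) = 0.1004 x 0.02983 = 0.002995 mol; V(HNO3) at equivalence = 0.002995/0.07925 = 0.03779 L.
At equivalence the base is fully converted to C5H5NH+; total volume = 0.06762 L, so [C5H5NH+] = 0.002995/0.06762 = 0.04429 M.
Ka(C5H5NH+) = Kw/Kb = 1.0e-14 / 1.7 x 10^-9 = 5.88e-6.
[H^+] = sqrt(Ka x [C5H5NH+]) = sqrt(5.88e-6 x 0.04429) = 0.000510 M.
pH = -log(0.000510) = 3.29.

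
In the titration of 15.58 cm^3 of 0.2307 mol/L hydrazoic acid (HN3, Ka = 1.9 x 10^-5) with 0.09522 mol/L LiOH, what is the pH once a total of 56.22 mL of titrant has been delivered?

n(acid) = 0.2307 x 0.01558 = 0.003594 mol; n(LiOH) added = 0.09522 x 0.05622 = 0.005353 mol.
Base is in excess by 0.005353 - 0.003594 = 0.001759 mol in a total volume of 0.07180 L.
[OH^-] = 0.001759/0.07180 = 0.02450 M, so pOH = 1.61 and pH = 14.00 - 1.61 = 12.39.

12.39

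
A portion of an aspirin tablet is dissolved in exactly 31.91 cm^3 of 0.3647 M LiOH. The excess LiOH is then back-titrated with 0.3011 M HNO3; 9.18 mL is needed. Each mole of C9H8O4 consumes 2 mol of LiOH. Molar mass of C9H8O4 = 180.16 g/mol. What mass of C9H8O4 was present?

0.799 g

Total n(LiOH) added = 0.3647 x 0.03191 = 0.01164 mol.
n(HNO3) used = 0.3011 x 0.009180 = 0.002764 mol, which equals the excess n(LiOH).
So n(LiOH) consumed by the sample = 0.01164 - 0.002764 = 0.008873 mol.
n(C9H8O4) = 0.008873 / 2 = 0.004437 mol.
mass = 0.004437 mol x 180.16 g/mol = 0.799 g.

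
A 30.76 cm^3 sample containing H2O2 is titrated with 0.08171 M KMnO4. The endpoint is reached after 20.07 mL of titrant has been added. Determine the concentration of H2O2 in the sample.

0.133 M

n(KMnO4) = 0.08171 x 0.02007 = 0.001640 mol.
From the balanced equation, 2 mol KMnO4 reacts with 5 mol H2O2, so n(H2O2) = 0.001640 x 5/2 = 0.004100 mol.
[H2O2] = 0.004100 / 0.03076 L = 0.133 M.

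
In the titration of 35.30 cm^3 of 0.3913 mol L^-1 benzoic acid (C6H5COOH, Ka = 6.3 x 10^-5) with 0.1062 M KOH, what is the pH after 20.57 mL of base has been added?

3.47

Initial n(C6H5COOH) = 0.3913 x 0.03530 = 0.01381 mol.
n(KOH) added = 0.1062 x 0.02057 = 0.002185 mol, converting that many moles of C6H5COOH to C6H5COO-.
Remaining n(C6H5COOH) = 0.01163 mol; n(C6H5COO-) = 0.002185 mol.
By Henderson-Hasselbalch, pH = pKa + log([A^-]/[HA]) = 4.20 + log(0.002185/0.01163) = 4.20 + (-0.73) = 3.47.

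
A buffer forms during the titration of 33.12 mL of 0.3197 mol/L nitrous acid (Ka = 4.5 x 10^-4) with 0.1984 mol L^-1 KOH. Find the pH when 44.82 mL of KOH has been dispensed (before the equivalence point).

Initial n(HNO2) = 0.3197 x 0.03312 = 0.01059 mol.
n(KOH) added = 0.1984 x 0.04482 = 0.008892 mol, converting that many moles of HNO2 to NO2-.
Remaining n(HNO2) = 0.001696 mol; n(NO2-) = 0.008892 mol.
By Henderson-Hasselbalch, pH = pKa + log([A^-]/[HA]) = 3.35 + log(0.008892/0.001696) = 3.35 + (+0.72) = 4.07.

4.07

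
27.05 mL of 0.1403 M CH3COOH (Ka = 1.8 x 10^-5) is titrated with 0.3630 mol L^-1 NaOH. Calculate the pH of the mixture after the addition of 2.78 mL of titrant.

Initial n(CH3COOH) = 0.1403 x 0.02705 = 0.003795 mol.
n(NaOH) added = 0.3630 x 0.002780 = 0.001009 mol, converting that many moles of CH3COOH to CH3COO-.
Remaining n(CH3COOH) = 0.002786 mol; n(CH3COO-) = 0.001009 mol.
By Henderson-Hasselbalch, pH = pKa + log([A^-]/[HA]) = 4.74 + log(0.001009/0.002786) = 4.74 + (-0.44) = 4.30.

4.30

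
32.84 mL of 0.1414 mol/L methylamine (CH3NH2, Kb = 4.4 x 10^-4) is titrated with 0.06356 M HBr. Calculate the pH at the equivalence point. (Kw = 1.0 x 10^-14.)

6.00

n(CH3NH2) = 0.1414 x 0.03284 = 0.004644 mol; V(HBr) at equivalence = 0.004644/0.06356 = 0.07306 L.
At equivalence the base is fully converted to CH3NH3+; total volume = 0.1059 L, so [CH3NH3+] = 0.004644/0.1059 = 0.04385 M.
Ka(CH3NH3+) = Kw/Kb = 1.0e-14 / 4.4 x 10^-4 = 2.27e-11.
[H^+] = sqrt(Ka x [CH3NH3+]) = sqrt(2.27e-11 x 0.04385) = 9.98e-7 M.
pH = -log(9.98e-7) = 6.00.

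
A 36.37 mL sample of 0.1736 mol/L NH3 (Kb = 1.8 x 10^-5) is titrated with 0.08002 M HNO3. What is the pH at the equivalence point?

5.26

n(NH3) = 0.1736 x 0.03637 = 0.006314 mol; V(HNO3) at equivalence = 0.006314/0.08002 = 0.07890 L.
At equivalence the base is fully converted to NH4+; total volume = 0.1153 L, so [NH4+] = 0.006314/0.1153 = 0.05477 M.
Ka(NH4+) = Kw/Kb = 1.0e-14 / 1.8 x 10^-5 = 5.56e-10.
[H^+] = sqrt(Ka x [NH4+]) = sqrt(5.56e-10 x 0.05477) = 5.52e-6 M.
pH = -log(5.52e-6) = 5.26.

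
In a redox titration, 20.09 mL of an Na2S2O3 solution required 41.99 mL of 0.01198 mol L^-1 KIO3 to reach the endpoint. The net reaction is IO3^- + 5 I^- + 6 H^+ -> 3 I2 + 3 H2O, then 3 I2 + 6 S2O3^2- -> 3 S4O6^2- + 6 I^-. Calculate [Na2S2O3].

n(KIO3) = 0.01198 x 0.04199 = 0.0005030 mol.
From the balanced equation, 1 mol KIO3 reacts with 6 mol Na2S2O3, so n(Na2S2O3) = 0.0005030 x 6/1 = 0.003018 mol.
[Na2S2O3] = 0.003018 / 0.02009 L = 0.150 M.

0.150 M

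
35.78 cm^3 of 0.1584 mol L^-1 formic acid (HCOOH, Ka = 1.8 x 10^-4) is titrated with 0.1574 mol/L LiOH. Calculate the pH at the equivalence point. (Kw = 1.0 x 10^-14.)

8.32

n(HCOOH) = 0.1584 x 0.03578 = 0.005668 mol; V(LiOH) at equivalence = 0.005668/0.1574 = 0.03601 L.
At equivalence all the acid is converted to HCOO-; total volume = 0.03578 + 0.03601 = 0.07179 L, so [HCOO-] = 0.005668/0.07179 = 0.07895 M.
Kb = Kw/Ka = 1.0e-14 / 1.8 x 10^-4 = 5.56e-11.
[OH^-] = sqrt(Kb x [HCOO-]) = sqrt(5.56e-11 x 0.07895) = 2.09e-6 M.
pOH = 5.68, so pH = 14.00 - 5.68 = 8.32.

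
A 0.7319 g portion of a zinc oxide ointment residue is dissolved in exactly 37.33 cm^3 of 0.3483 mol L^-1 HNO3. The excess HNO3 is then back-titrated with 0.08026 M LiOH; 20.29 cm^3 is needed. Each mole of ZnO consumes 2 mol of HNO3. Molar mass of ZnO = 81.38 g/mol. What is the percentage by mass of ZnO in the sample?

Total n(HNO3) added = 0.3483 x 0.03733 = 0.01300 mol.
n(LiOH) used = 0.08026 x 0.02029 = 0.001628 mol, which equals the excess n(HNO3).
So n(HNO3) consumed by the sample = 0.01300 - 0.001628 = 0.01137 mol.
n(ZnO) = 0.01137 / 2 = 0.005687 mol.
mass ZnO = 0.005687 x 81.38 = 0.4628 g, so %ZnO = 0.4628/0.7319 x 100 = 63.2%.

63.2%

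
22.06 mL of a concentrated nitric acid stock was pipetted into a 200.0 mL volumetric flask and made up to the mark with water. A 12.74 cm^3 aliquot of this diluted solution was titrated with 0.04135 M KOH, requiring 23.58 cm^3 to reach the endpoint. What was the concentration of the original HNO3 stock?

n(KOH) = 0.04135 x 0.02358 = 0.0009750 mol.
n(HNO3) in the aliquot = 0.0009750 mol.
[diluted HNO3] = 0.0009750 / 0.01274 = 0.07653 M.
Dilution factor = 200.0/22.06 = 9.066, so [stock] = 0.07653 x 9.066 = 0.694 M.

0.694 M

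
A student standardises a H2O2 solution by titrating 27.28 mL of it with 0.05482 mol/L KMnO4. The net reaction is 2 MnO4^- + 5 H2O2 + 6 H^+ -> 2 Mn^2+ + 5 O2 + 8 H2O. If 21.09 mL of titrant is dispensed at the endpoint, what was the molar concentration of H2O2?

0.106 M

n(KMnO4) = 0.05482 x 0.02109 = 0.001156 mol.
From the balanced equation, 2 mol KMnO4 reacts with 5 mol H2O2, so n(H2O2) = 0.001156 x 5/2 = 0.002890 mol.
[H2O2] = 0.002890 / 0.02728 L = 0.106 M.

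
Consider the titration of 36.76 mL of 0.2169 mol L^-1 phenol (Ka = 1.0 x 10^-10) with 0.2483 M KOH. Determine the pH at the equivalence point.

11.53

n(C6H5OH) = 0.2169 x 0.03676 = 0.007973 mol; V(KOH) at equivalence = 0.007973/0.2483 = 0.03211 L.
At equivalence all the acid is converted to C6H5O-; total volume = 0.03676 + 0.03211 = 0.06887 L, so [C6H5O-] = 0.007973/0.06887 = 0.1158 M.
Kb = Kw/Ka = 1.0e-14 / 1.0 x 10^-10 = 0.000100.
[OH^-] = sqrt(Kb x [C6H5O-]) = sqrt(0.000100 x 0.1158) = 0.00340 M.
pOH = 2.47, so pH = 14.00 - 2.47 = 11.53.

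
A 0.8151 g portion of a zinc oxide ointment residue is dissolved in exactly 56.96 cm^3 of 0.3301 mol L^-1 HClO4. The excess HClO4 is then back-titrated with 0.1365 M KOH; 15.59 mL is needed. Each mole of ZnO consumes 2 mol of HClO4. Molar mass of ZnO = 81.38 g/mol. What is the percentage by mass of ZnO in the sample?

83.2%

Total n(HClO4) added = 0.3301 x 0.05696 = 0.01880 mol.
n(KOH) used = 0.1365 x 0.01559 = 0.002128 mol, which equals the excess n(HClO4).
So n(HClO4) consumed by the sample = 0.01880 - 0.002128 = 0.01667 mol.
n(ZnO) = 0.01667 / 2 = 0.008337 mol.
mass ZnO = 0.008337 x 81.38 = 0.6785 g, so %ZnO = 0.6785/0.8151 x 100 = 83.2%.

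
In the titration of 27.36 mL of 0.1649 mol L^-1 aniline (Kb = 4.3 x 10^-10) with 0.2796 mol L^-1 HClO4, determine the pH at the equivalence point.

2.81

n(C6H5NH2) = 0.1649 x 0.02736 = 0.004512 mol; V(HClO4) at equivalence = 0.004512/0.2796 = 0.01614 L.
At equivalence the base is fully converted to C6H5NH3+; total volume = 0.04350 L, so [C6H5NH3+] = 0.004512/0.04350 = 0.1037 M.
Ka(C6H5NH3+) = Kw/Kb = 1.0e-14 / 4.3 x 10^-10 = 2.33e-5.
[H^+] = sqrt(Ka x [C6H5NH3+]) = sqrt(2.33e-5 x 0.1037) = 0.00155 M.
pH = -log(0.00155) = 2.81.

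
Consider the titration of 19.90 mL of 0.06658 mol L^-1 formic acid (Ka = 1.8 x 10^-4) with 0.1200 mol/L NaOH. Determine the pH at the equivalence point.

n(HCOOH) = 0.06658 x 0.01990 = 0.001325 mol; V(NaOH) at equivalence = 0.001325/0.1200 = 0.01104 L.
At equivalence all the acid is converted to HCOO-; total volume = 0.01990 + 0.01104 = 0.03094 L, so [HCOO-] = 0.001325/0.03094 = 0.04282 M.
Kb = Kw/Ka = 1.0e-14 / 1.8 x 10^-4 = 5.56e-11.
[OH^-] = sqrt(Kb x [HCOO-]) = sqrt(5.56e-11 x 0.04282) = 1.54e-6 M.
pOH = 5.81, so pH = 14.00 - 5.81 = 8.19.

8.19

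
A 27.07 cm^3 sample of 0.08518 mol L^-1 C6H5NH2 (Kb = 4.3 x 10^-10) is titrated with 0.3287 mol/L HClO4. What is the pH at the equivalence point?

2.90

n(C6H5NH2) = 0.08518 x 0.02707 = 0.002306 mol; V(HClO4) at equivalence = 0.002306/0.3287 = 0.007015 L.
At equivalence the base is fully converted to C6H5NH3+; total volume = 0.03408 L, so [C6H5NH3+] = 0.002306/0.03408 = 0.06765 M.
Ka(C6H5NH3+) = Kw/Kb = 1.0e-14 / 4.3 x 10^-10 = 2.33e-5.
[H^+] = sqrt(Ka x [C6H5NH3+]) = sqrt(2.33e-5 x 0.06765) = 0.00125 M.
pH = -log(0.00125) = 2.90.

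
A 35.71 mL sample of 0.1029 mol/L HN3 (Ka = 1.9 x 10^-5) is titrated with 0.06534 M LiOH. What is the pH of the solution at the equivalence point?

8.66

n(HN3) = 0.1029 x 0.03571 = 0.003675 mol; V(LiOH) at equivalence = 0.003675/0.06534 = 0.05624 L.
At equivalence all the acid is converted to N3-; total volume = 0.03571 + 0.05624 = 0.09195 L, so [N3-] = 0.003675/0.09195 = 0.03996 M.
Kb = Kw/Ka = 1.0e-14 / 1.9 x 10^-5 = 5.26e-10.
[OH^-] = sqrt(Kb x [N3-]) = sqrt(5.26e-10 x 0.03996) = 4.59e-6 M.
pOH = 5.34, so pH = 14.00 - 5.34 = 8.66.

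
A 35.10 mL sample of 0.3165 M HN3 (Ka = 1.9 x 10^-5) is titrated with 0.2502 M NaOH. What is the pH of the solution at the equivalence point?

8.93

n(HN3) = 0.3165 x 0.03510 = 0.01111 mol; V(NaOH) at equivalence = 0.01111/0.2502 = 0.04440 L.
At equivalence all the acid is converted to N3-; total volume = 0.03510 + 0.04440 = 0.07950 L, so [N3-] = 0.01111/0.07950 = 0.1397 M.
Kb = Kw/Ka = 1.0e-14 / 1.9 x 10^-5 = 5.26e-10.
[OH^-] = sqrt(Kb x [N3-]) = sqrt(5.26e-10 x 0.1397) = 8.58e-6 M.
pOH = 5.07, so pH = 14.00 - 5.07 = 8.93.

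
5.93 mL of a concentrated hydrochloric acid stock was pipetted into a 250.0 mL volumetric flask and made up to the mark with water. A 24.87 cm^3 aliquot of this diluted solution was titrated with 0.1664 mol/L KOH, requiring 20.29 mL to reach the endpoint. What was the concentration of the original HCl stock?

5.72 M

n(KOH) = 0.1664 x 0.02029 = 0.003376 mol.
n(HCl) in the aliquot = 0.003376 mol.
[diluted HCl] = 0.003376 / 0.02487 = 0.1358 M.
Dilution factor = 250.0/5.930 = 42.16, so [stock] = 0.1358 x 42.16 = 5.72 M.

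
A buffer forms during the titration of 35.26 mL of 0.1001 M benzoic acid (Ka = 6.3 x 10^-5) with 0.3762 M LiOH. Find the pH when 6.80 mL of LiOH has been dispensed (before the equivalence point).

Initial n(C6H5COOH) = 0.1001 x 0.03526 = 0.003530 mol.
n(LiOH) added = 0.3762 x 0.006800 = 0.002558 mol, converting that many moles of C6H5COOH to C6H5COO-.
Remaining n(C6H5COOH) = 0.0009714 mol; n(C6H5COO-) = 0.002558 mol.
By Henderson-Hasselbalch, pH = pKa + log([A^-]/[HA]) = 4.20 + log(0.002558/0.0009714) = 4.20 + (+0.42) = 4.62.

4.62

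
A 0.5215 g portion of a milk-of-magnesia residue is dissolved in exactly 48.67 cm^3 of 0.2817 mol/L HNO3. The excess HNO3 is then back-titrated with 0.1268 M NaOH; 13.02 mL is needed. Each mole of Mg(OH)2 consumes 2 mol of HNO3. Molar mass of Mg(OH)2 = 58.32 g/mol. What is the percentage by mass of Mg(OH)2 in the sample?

Total n(HNO3) added = 0.2817 x 0.04867 = 0.01371 mol.
n(NaOH) used = 0.1268 x 0.01302 = 0.001651 mol, which equals the excess n(HNO3).
So n(HNO3) consumed by the sample = 0.01371 - 0.001651 = 0.01206 mol.
n(Mg(OH)2) = 0.01206 / 2 = 0.006030 mol.
mass Mg(OH)2 = 0.006030 x 58.32 = 0.3517 g, so %Mg(OH)2 = 0.3517/0.5215 x 100 = 67.4%.

67.4%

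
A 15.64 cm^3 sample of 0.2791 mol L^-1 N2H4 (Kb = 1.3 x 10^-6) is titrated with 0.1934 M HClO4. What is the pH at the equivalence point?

4.53

n(N2H4) = 0.2791 x 0.01564 = 0.004365 mol; V(HClO4) at equivalence = 0.004365/0.1934 = 0.02257 L.
At equivalence the base is fully converted to N2H5+; total volume = 0.03821 L, so [N2H5+] = 0.004365/0.03821 = 0.1142 M.
Ka(N2H5+) = Kw/Kb = 1.0e-14 / 1.3 x 10^-6 = 7.69e-9.
[H^+] = sqrt(Ka x [N2H5+]) = sqrt(7.69e-9 x 0.1142) = 2.96e-5 M.
pH = -log(2.96e-5) = 4.53.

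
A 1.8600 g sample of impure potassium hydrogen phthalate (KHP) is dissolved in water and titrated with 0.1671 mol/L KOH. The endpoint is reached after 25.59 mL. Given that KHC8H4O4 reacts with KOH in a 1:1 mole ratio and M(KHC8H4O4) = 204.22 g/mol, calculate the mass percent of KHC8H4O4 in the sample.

n(KOH) = 0.1671 x 0.02559 = 0.004276 mol.
n(KHC8H4O4) = 0.004276 / 1 = 0.004276 mol.
mass of KHC8H4O4 = 0.004276 x 204.22 = 0.8733 g.
% purity = 0.8733 / 1.8600 x 100 = 46.9%.

46.9%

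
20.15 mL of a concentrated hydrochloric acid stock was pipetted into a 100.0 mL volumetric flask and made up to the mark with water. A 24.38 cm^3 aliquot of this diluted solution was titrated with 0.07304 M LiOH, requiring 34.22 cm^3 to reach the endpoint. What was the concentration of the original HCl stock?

n(LiOH) = 0.07304 x 0.03422 = 0.002499 mol.
n(HCl) in the aliquot = 0.002499 mol.
[diluted HCl] = 0.002499 / 0.02438 = 0.1025 M.
Dilution factor = 100.0/20.15 = 4.963, so [stock] = 0.1025 x 4.963 = 0.509 M.

0.509 M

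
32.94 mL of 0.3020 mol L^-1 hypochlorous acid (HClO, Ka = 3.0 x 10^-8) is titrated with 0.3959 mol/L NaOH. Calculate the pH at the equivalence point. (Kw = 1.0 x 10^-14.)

10.38

n(HClO) = 0.3020 x 0.03294 = 0.009948 mol; V(NaOH) at equivalence = 0.009948/0.3959 = 0.02513 L.
At equivalence all the acid is converted to ClO-; total volume = 0.03294 + 0.02513 = 0.05807 L, so [ClO-] = 0.009948/0.05807 = 0.1713 M.
Kb = Kw/Ka = 1.0e-14 / 3.0 x 10^-8 = 3.33e-7.
[OH^-] = sqrt(Kb x [ClO-]) = sqrt(3.33e-7 x 0.1713) = 0.000239 M.
pOH = 3.62, so pH = 14.00 - 3.62 = 10.38.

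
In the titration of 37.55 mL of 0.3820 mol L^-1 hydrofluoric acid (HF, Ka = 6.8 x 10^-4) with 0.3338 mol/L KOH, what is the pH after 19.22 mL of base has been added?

3.08

Initial n(HF) = 0.3820 x 0.03755 = 0.01434 mol.
n(KOH) added = 0.3338 x 0.01922 = 0.006416 mol, converting that many moles of HF to F-.
Remaining n(HF) = 0.007928 mol; n(F-) = 0.006416 mol.
By Henderson-Hasselbalch, pH = pKa + log([A^-]/[HA]) = 3.17 + log(0.006416/0.007928) = 3.17 + (-0.09) = 3.08.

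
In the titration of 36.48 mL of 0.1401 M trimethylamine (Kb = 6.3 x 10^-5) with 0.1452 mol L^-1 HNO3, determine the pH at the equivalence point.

n((CH3)3N) = 0.1401 x 0.03648 = 0.005111 mol; V(HNO3) at equivalence = 0.005111/0.1452 = 0.03520 L.
At equivalence the base is fully converted to (CH3)3NH+; total volume = 0.07168 L, so [(CH3)3NH+] = 0.005111/0.07168 = 0.07130 M.
Ka((CH3)3NH+) = Kw/Kb = 1.0e-14 / 6.3 x 10^-5 = 1.59e-10.
[H^+] = sqrt(Ka x [(CH3)3NH+]) = sqrt(1.59e-10 x 0.07130) = 3.36e-6 M.
pH = -log(3.36e-6) = 5.47.

5.47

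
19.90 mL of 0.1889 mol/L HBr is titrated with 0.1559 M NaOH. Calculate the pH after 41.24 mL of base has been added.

n(acid) = 0.1889 x 0.01990 = 0.003759 mol; n(NaOH) added = 0.1559 x 0.04124 = 0.006429 mol.
Base is in excess by 0.006429 - 0.003759 = 0.002670 mol in a total volume of 0.06114 L.
[OH^-] = 0.002670/0.06114 = 0.04367 M, so pOH = 1.36 and pH = 14.00 - 1.36 = 12.64.

12.64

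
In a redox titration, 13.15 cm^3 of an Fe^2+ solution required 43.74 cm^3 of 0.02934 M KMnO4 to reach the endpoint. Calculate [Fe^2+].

n(KMnO4) = 0.02934 x 0.04374 = 0.001283 mol.
From the balanced equation, 1 mol KMnO4 reacts with 5 mol Fe^2+, so n(Fe^2+) = 0.001283 x 5/1 = 0.006417 mol.
[Fe^2+] = 0.006417 / 0.01315 L = 0.488 M.

0.488 M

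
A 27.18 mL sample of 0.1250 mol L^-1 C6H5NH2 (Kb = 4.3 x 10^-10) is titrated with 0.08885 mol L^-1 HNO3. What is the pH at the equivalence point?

n(C6H5NH2) = 0.1250 x 0.02718 = 0.003397 mol; V(HNO3) at equivalence = 0.003397/0.08885 = 0.03824 L.
At equivalence the base is fully converted to C6H5NH3+; total volume = 0.06542 L, so [C6H5NH3+] = 0.003397/0.06542 = 0.05193 M.
Ka(C6H5NH3+) = Kw/Kb = 1.0e-14 / 4.3 x 10^-10 = 2.33e-5.
[H^+] = sqrt(Ka x [C6H5NH3+]) = sqrt(2.33e-5 x 0.05193) = 0.00110 M.
pH = -log(0.00110) = 2.96.

2.96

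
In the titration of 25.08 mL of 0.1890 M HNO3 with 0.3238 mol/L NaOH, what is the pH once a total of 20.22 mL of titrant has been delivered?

n(acid) = 0.1890 x 0.02508 = 0.004740 mol; n(NaOH) added = 0.3238 x 0.02022 = 0.006547 mol.
Base is in excess by 0.006547 - 0.004740 = 0.001807 mol in a total volume of 0.04530 L.
[OH^-] = 0.001807/0.04530 = 0.03989 M, so pOH = 1.40 and pH = 14.00 - 1.40 = 12.60.

12.60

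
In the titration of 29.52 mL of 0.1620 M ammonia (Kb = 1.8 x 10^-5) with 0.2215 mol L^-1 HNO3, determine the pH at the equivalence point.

5.14

n(NH3) = 0.1620 x 0.02952 = 0.004782 mol; V(HNO3) at equivalence = 0.004782/0.2215 = 0.02159 L.
At equivalence the base is fully converted to NH4+; total volume = 0.05111 L, so [NH4+] = 0.004782/0.05111 = 0.09357 M.
Ka(NH4+) = Kw/Kb = 1.0e-14 / 1.8 x 10^-5 = 5.56e-10.
[H^+] = sqrt(Ka x [NH4+]) = sqrt(5.56e-10 x 0.09357) = 7.21e-6 M.
pH = -log(7.21e-6) = 5.14.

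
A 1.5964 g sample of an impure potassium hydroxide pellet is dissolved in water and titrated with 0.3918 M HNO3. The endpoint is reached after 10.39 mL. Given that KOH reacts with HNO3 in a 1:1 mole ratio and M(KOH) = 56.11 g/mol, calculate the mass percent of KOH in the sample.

n(HNO3) = 0.3918 x 0.01039 = 0.004071 mol.
n(KOH) = 0.004071 / 1 = 0.004071 mol.
mass of KOH = 0.004071 x 56.11 = 0.2284 g.
% purity = 0.2284 / 1.5964 x 100 = 14.3%.

14.3%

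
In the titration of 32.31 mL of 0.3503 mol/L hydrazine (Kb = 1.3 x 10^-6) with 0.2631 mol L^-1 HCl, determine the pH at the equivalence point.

4.47

n(N2H4) = 0.3503 x 0.03231 = 0.01132 mol; V(HCl) at equivalence = 0.01132/0.2631 = 0.04302 L.
At equivalence the base is fully converted to N2H5+; total volume = 0.07533 L, so [N2H5+] = 0.01132/0.07533 = 0.1503 M.
Ka(N2H5+) = Kw/Kb = 1.0e-14 / 1.3 x 10^-6 = 7.69e-9.
[H^+] = sqrt(Ka x [N2H5+]) = sqrt(7.69e-9 x 0.1503) = 3.40e-5 M.
pH = -log(3.40e-5) = 4.47.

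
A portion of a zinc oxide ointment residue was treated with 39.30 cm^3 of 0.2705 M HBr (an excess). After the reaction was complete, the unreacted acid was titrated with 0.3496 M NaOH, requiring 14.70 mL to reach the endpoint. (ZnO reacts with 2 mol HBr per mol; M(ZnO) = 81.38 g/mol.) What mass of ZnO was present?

Total n(HBr) added = 0.2705 x 0.03930 = 0.01063 mol.
n(NaOH) used = 0.3496 x 0.01470 = 0.005139 mol, which equals the excess n(HBr).
So n(HBr) consumed by the sample = 0.01063 - 0.005139 = 0.005492 mol.
n(ZnO) = 0.005492 / 2 = 0.002746 mol.
mass = 0.002746 mol x 81.38 g/mol = 0.223 g.

0.223 g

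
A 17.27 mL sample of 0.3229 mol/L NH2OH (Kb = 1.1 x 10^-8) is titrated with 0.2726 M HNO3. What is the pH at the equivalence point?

n(NH2OH) = 0.3229 x 0.01727 = 0.005576 mol; V(HNO3) at equivalence = 0.005576/0.2726 = 0.02046 L.
At equivalence the base is fully converted to NH3OH+; total volume = 0.03773 L, so [NH3OH+] = 0.005576/0.03773 = 0.1478 M.
Ka(NH3OH+) = Kw/Kb = 1.0e-14 / 1.1 x 10^-8 = 9.09e-7.
[H^+] = sqrt(Ka x [NH3OH+]) = sqrt(9.09e-7 x 0.1478) = 0.000367 M.
pH = -log(0.000367) = 3.44.

3.44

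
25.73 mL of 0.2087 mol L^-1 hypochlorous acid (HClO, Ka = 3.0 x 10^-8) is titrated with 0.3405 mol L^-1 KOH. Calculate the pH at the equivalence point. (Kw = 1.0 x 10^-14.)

n(HClO) = 0.2087 x 0.02573 = 0.005370 mol; V(KOH) at equivalence = 0.005370/0.3405 = 0.01577 L.
At equivalence all the acid is converted to ClO-; total volume = 0.02573 + 0.01577 = 0.04150 L, so [ClO-] = 0.005370/0.04150 = 0.1294 M.
Kb = Kw/Ka = 1.0e-14 / 3.0 x 10^-8 = 3.33e-7.
[OH^-] = sqrt(Kb x [ClO-]) = sqrt(3.33e-7 x 0.1294) = 0.000208 M.
pOH = 3.68, so pH = 14.00 - 3.68 = 10.32.

10.32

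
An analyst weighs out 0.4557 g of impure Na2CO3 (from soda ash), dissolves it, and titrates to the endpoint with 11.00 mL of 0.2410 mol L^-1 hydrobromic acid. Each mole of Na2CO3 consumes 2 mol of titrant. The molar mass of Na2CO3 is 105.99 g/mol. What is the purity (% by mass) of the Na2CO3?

n(HBr) = 0.2410 x 0.01100 = 0.002651 mol.
n(Na2CO3) = 0.002651 / 2 = 0.001325 mol.
mass of Na2CO3 = 0.001325 x 105.99 = 0.1405 g.
% purity = 0.1405 / 0.4557 x 100 = 30.8%.

30.8%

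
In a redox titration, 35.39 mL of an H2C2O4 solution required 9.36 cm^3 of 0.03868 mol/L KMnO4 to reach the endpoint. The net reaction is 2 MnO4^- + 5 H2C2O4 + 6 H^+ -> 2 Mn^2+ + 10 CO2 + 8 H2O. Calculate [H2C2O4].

n(KMnO4) = 0.03868 x 0.009360 = 0.0003620 mol.
From the balanced equation, 2 mol KMnO4 reacts with 5 mol H2C2O4, so n(H2C2O4) = 0.0003620 x 5/2 = 0.0009051 mol.
[H2C2O4] = 0.0009051 / 0.03539 L = 0.0256 M.

0.0256 M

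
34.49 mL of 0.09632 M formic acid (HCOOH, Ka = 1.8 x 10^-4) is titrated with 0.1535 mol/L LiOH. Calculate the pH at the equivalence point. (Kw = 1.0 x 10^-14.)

8.26

n(HCOOH) = 0.09632 x 0.03449 = 0.003322 mol; V(LiOH) at equivalence = 0.003322/0.1535 = 0.02164 L.
At equivalence all the acid is converted to HCOO-; total volume = 0.03449 + 0.02164 = 0.05613 L, so [HCOO-] = 0.003322/0.05613 = 0.05918 M.
Kb = Kw/Ka = 1.0e-14 / 1.8 x 10^-4 = 5.56e-11.
[OH^-] = sqrt(Kb x [HCOO-]) = sqrt(5.56e-11 x 0.05918) = 1.81e-6 M.
pOH = 5.74, so pH = 14.00 - 5.74 = 8.26.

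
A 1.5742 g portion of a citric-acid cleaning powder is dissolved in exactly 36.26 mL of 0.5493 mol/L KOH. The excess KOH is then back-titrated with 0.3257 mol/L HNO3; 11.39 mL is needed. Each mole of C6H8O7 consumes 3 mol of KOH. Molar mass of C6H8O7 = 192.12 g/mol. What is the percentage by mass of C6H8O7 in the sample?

Total n(KOH) added = 0.5493 x 0.03626 = 0.01992 mol.
n(HNO3) used = 0.3257 x 0.01139 = 0.003710 mol, which equals the excess n(KOH).
So n(KOH) consumed by the sample = 0.01992 - 0.003710 = 0.01621 mol.
n(C6H8O7) = 0.01621 / 3 = 0.005403 mol.
mass C6H8O7 = 0.005403 x 192.12 = 1.038 g, so %C6H8O7 = 1.038/1.5742 x 100 = 65.9%.

65.9%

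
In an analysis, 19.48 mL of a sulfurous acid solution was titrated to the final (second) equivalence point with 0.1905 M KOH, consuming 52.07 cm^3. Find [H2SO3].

0.255 M

n(KOH) = 0.1905 x 0.05207 = 0.009919 mol.
At the final (second) equivalence point, 2 mol OH^- react per mol H2SO3, so n(H2SO3) = 0.009919 / 2 = 0.004960 mol.
[H2SO3] = 0.004960 / 0.01948 L = 0.255 M.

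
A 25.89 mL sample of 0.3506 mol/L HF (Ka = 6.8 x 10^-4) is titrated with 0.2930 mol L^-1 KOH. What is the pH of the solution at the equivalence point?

n(HF) = 0.3506 x 0.02589 = 0.009077 mol; V(KOH) at equivalence = 0.009077/0.2930 = 0.03098 L.
At equivalence all the acid is converted to F-; total volume = 0.02589 + 0.03098 = 0.05687 L, so [F-] = 0.009077/0.05687 = 0.1596 M.
Kb = Kw/Ka = 1.0e-14 / 6.8 x 10^-4 = 1.47e-11.
[OH^-] = sqrt(Kb x [F-]) = sqrt(1.47e-11 x 0.1596) = 1.53e-6 M.
pOH = 5.81, so pH = 14.00 - 5.81 = 8.19.

8.19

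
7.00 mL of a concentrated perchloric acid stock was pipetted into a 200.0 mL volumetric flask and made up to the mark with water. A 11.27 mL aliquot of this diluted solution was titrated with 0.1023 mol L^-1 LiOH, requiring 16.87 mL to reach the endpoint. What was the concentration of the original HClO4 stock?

4.38 M

n(LiOH) = 0.1023 x 0.01687 = 0.001726 mol.
n(HClO4) in the aliquot = 0.001726 mol.
[diluted HClO4] = 0.001726 / 0.01127 = 0.1531 M.
Dilution factor = 200.0/7.000 = 28.57, so [stock] = 0.1531 x 28.57 = 4.38 M.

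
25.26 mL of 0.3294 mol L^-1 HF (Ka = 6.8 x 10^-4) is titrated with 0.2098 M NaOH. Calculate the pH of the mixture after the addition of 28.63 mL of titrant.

3.58

Initial n(HF) = 0.3294 x 0.02526 = 0.008321 mol.
n(NaOH) added = 0.2098 x 0.02863 = 0.006007 mol, converting that many moles of HF to F-.
Remaining n(HF) = 0.002314 mol; n(F-) = 0.006007 mol.
By Henderson-Hasselbalch, pH = pKa + log([A^-]/[HA]) = 3.17 + log(0.006007/0.002314) = 3.17 + (+0.41) = 3.58.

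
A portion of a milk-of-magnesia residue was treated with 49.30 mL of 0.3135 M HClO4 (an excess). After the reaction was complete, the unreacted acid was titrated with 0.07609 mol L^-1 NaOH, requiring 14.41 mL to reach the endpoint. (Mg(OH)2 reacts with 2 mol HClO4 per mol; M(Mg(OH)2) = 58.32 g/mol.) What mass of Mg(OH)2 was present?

0.419 g

Total n(HClO4) added = 0.3135 x 0.04930 = 0.01546 mol.
n(NaOH) used = 0.07609 x 0.01441 = 0.001096 mol, which equals the excess n(HClO4).
So n(HClO4) consumed by the sample = 0.01546 - 0.001096 = 0.01436 mol.
n(Mg(OH)2) = 0.01436 / 2 = 0.007180 mol.
mass = 0.007180 mol x 58.32 g/mol = 0.419 g.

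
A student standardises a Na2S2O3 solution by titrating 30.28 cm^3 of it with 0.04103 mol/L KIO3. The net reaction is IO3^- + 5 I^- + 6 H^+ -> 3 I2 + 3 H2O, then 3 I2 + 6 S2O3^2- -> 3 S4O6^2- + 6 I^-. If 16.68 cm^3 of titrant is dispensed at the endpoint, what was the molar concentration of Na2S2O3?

n(KIO3) = 0.04103 x 0.01668 = 0.0006844 mol.
From the balanced equation, 1 mol KIO3 reacts with 6 mol Na2S2O3, so n(Na2S2O3) = 0.0006844 x 6/1 = 0.004106 mol.
[Na2S2O3] = 0.004106 / 0.03028 L = 0.136 M.

0.136 M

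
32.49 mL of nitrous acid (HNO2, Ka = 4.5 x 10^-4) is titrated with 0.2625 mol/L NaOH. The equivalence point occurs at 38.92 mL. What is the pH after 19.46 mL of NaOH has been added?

3.35

19.46 mL is exactly half the equivalence volume (38.92/2), i.e. the half-equivalence point.
There, n(HA) = n(A^-), so pH = pKa = -log(4.5 x 10^-4) = 3.35.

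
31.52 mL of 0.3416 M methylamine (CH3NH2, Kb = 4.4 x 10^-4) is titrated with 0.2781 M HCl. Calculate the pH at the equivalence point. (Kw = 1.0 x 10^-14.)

5.73

n(CH3NH2) = 0.3416 x 0.03152 = 0.01077 mol; V(HCl) at equivalence = 0.01077/0.2781 = 0.03872 L.
At equivalence the base is fully converted to CH3NH3+; total volume = 0.07024 L, so [CH3NH3+] = 0.01077/0.07024 = 0.1533 M.
Ka(CH3NH3+) = Kw/Kb = 1.0e-14 / 4.4 x 10^-4 = 2.27e-11.
[H^+] = sqrt(Ka x [CH3NH3+]) = sqrt(2.27e-11 x 0.1533) = 1.87e-6 M.
pH = -log(1.87e-6) = 5.73.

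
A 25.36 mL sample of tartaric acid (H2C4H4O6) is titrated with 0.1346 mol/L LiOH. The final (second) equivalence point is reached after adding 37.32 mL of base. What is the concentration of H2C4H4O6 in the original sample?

0.0990 M

n(LiOH) = 0.1346 x 0.03732 = 0.005023 mol.
At the final (second) equivalence point, 2 mol OH^- react per mol H2C4H4O6, so n(H2C4H4O6) = 0.005023 / 2 = 0.002512 mol.
[H2C4H4O6] = 0.002512 / 0.02536 L = 0.0990 M.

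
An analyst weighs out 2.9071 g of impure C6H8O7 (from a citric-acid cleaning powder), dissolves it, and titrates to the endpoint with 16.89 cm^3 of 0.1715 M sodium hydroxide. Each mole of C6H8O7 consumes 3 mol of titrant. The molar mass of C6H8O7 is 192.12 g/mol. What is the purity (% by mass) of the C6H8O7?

n(NaOH) = 0.1715 x 0.01689 = 0.002897 mol.
n(C6H8O7) = 0.002897 / 3 = 0.0009655 mol.
mass of C6H8O7 = 0.0009655 x 192.12 = 0.1855 g.
% purity = 0.1855 / 2.9071 x 100 = 6.38%.

6.38%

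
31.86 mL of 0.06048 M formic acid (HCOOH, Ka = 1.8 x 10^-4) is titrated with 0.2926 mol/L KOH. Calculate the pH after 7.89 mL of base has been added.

11.98

n(acid) = 0.06048 x 0.03186 = 0.001927 mol; n(KOH) added = 0.2926 x 0.007890 = 0.002309 mol.
Base is in excess by 0.002309 - 0.001927 = 0.0003817 mol in a total volume of 0.03975 L.
[OH^-] = 0.0003817/0.03975 = 0.009603 M, so pOH = 2.02 and pH = 14.00 - 2.02 = 11.98.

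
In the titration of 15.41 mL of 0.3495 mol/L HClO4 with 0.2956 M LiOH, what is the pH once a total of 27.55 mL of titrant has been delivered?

n(acid) = 0.3495 x 0.01541 = 0.005386 mol; n(LiOH) added = 0.2956 x 0.02755 = 0.008144 mol.
Base is in excess by 0.008144 - 0.005386 = 0.002758 mol in a total volume of 0.04296 L.
[OH^-] = 0.002758/0.04296 = 0.06420 M, so pOH = 1.19 and pH = 14.00 - 1.19 = 12.81.

12.81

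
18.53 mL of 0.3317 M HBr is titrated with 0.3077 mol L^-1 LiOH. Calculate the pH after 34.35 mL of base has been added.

n(acid) = 0.3317 x 0.01853 = 0.006146 mol; n(LiOH) added = 0.3077 x 0.03435 = 0.01057 mol.
Base is in excess by 0.01057 - 0.006146 = 0.004423 mol in a total volume of 0.05288 L.
[OH^-] = 0.004423/0.05288 = 0.08364 M, so pOH = 1.08 and pH = 14.00 - 1.08 = 12.92.

12.92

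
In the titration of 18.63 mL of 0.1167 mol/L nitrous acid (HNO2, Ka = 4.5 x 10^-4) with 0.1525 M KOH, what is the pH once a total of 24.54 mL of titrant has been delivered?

n(acid) = 0.1167 x 0.01863 = 0.002174 mol; n(KOH) added = 0.1525 x 0.02454 = 0.003742 mol.
Base is in excess by 0.003742 - 0.002174 = 0.001568 mol in a total volume of 0.04317 L.
[OH^-] = 0.001568/0.04317 = 0.03633 M, so pOH = 1.44 and pH = 14.00 - 1.44 = 12.56.

12.56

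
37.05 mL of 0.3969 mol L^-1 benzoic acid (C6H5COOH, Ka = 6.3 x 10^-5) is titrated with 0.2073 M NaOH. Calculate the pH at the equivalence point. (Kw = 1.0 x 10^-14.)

n(C6H5COOH) = 0.3969 x 0.03705 = 0.01471 mol; V(NaOH) at equivalence = 0.01471/0.2073 = 0.07094 L.
At equivalence all the acid is converted to C6H5COO-; total volume = 0.03705 + 0.07094 = 0.1080 L, so [C6H5COO-] = 0.01471/0.1080 = 0.1362 M.
Kb = Kw/Ka = 1.0e-14 / 6.3 x 10^-5 = 1.59e-10.
[OH^-] = sqrt(Kb x [C6H5COO-]) = sqrt(1.59e-10 x 0.1362) = 4.65e-6 M.
pOH = 5.33, so pH = 14.00 - 5.33 = 8.67.

8.67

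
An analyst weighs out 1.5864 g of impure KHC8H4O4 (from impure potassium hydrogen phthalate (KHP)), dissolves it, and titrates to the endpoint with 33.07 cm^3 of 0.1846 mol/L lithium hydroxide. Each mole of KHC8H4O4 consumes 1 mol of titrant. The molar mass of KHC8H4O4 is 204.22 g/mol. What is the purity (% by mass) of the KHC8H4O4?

n(LiOH) = 0.1846 x 0.03307 = 0.006105 mol.
n(KHC8H4O4) = 0.006105 / 1 = 0.006105 mol.
mass of KHC8H4O4 = 0.006105 x 204.22 = 1.247 g.
% purity = 1.247 / 1.5864 x 100 = 78.6%.

78.6%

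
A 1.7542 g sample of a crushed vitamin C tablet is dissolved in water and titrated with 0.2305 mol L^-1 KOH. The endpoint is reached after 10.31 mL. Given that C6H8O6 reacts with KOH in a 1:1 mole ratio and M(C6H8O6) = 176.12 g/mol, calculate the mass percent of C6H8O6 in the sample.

n(KOH) = 0.2305 x 0.01031 = 0.002376 mol.
n(C6H8O6) = 0.002376 / 1 = 0.002376 mol.
mass of C6H8O6 = 0.002376 x 176.12 = 0.4185 g.
% purity = 0.4185 / 1.7542 x 100 = 23.9%.

23.9%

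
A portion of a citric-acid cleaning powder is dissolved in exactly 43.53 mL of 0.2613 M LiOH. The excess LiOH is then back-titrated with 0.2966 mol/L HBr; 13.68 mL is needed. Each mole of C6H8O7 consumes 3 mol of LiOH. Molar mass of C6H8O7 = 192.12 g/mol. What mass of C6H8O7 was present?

0.469 g

Total n(LiOH) added = 0.2613 x 0.04353 = 0.01137 mol.
n(HBr) used = 0.2966 x 0.01368 = 0.004057 mol, which equals the excess n(LiOH).
So n(LiOH) consumed by the sample = 0.01137 - 0.004057 = 0.007317 mol.
n(C6H8O7) = 0.007317 / 3 = 0.002439 mol.
mass = 0.002439 mol x 192.12 g/mol = 0.469 g.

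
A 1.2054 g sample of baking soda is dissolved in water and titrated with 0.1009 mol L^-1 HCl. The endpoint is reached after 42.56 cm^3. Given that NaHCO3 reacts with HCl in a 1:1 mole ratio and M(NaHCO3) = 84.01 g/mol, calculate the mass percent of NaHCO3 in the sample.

29.9%

n(HCl) = 0.1009 x 0.04256 = 0.004294 mol.
n(NaHCO3) = 0.004294 / 1 = 0.004294 mol.
mass of NaHCO3 = 0.004294 x 84.01 = 0.3608 g.
% purity = 0.3608 / 1.2054 x 100 = 29.9%.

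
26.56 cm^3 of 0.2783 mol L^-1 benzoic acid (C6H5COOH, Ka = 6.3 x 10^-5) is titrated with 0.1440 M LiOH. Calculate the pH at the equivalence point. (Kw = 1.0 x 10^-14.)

8.59

n(C6H5COOH) = 0.2783 x 0.02656 = 0.007392 mol; V(LiOH) at equivalence = 0.007392/0.1440 = 0.05133 L.
At equivalence all the acid is converted to C6H5COO-; total volume = 0.02656 + 0.05133 = 0.07789 L, so [C6H5COO-] = 0.007392/0.07789 = 0.09490 M.
Kb = Kw/Ka = 1.0e-14 / 6.3 x 10^-5 = 1.59e-10.
[OH^-] = sqrt(Kb x [C6H5COO-]) = sqrt(1.59e-10 x 0.09490) = 3.88e-6 M.
pOH = 5.41, so pH = 14.00 - 5.41 = 8.59.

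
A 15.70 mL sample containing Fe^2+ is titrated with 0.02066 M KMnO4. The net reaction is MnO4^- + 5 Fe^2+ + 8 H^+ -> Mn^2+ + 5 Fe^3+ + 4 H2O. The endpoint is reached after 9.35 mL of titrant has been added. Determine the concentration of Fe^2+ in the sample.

0.0615 M

n(KMnO4) = 0.02066 x 0.009350 = 0.0001932 mol.
From the balanced equation, 1 mol KMnO4 reacts with 5 mol Fe^2+, so n(Fe^2+) = 0.0001932 x 5/1 = 0.0009659 mol.
[Fe^2+] = 0.0009659 / 0.01570 L = 0.0615 M.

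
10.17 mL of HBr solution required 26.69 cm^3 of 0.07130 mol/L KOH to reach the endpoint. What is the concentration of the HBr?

0.187 M

n(KOH) delivered = 0.07130 x 0.02669 = 0.001903 mol.
For a 1:1 reaction, n(HBr) = 0.001903 mol.
[HBr] = 0.001903 mol / 0.01017 L = 0.187 M.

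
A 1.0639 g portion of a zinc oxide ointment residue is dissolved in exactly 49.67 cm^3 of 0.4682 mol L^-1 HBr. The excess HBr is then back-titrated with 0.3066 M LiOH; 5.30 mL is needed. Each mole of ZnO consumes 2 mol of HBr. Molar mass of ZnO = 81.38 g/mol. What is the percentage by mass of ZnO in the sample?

Total n(HBr) added = 0.4682 x 0.04967 = 0.02326 mol.
n(LiOH) used = 0.3066 x 0.005300 = 0.001625 mol, which equals the excess n(HBr).
So n(HBr) consumed by the sample = 0.02326 - 0.001625 = 0.02163 mol.
n(ZnO) = 0.02163 / 2 = 0.01082 mol.
mass ZnO = 0.01082 x 81.38 = 0.8801 g, so %ZnO = 0.8801/1.0639 x 100 = 82.7%.

82.7%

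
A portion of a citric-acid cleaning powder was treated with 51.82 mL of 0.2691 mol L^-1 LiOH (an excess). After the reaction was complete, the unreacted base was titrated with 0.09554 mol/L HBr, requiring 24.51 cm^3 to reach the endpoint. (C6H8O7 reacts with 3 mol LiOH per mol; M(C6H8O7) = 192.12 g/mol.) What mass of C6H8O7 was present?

Total n(LiOH) added = 0.2691 x 0.05182 = 0.01394 mol.
n(HBr) used = 0.09554 x 0.02451 = 0.002342 mol, which equals the excess n(LiOH).
So n(LiOH) consumed by the sample = 0.01394 - 0.002342 = 0.01160 mol.
n(C6H8O7) = 0.01160 / 3 = 0.003868 mol.
mass = 0.003868 mol x 192.12 g/mol = 0.743 g.

0.743 g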